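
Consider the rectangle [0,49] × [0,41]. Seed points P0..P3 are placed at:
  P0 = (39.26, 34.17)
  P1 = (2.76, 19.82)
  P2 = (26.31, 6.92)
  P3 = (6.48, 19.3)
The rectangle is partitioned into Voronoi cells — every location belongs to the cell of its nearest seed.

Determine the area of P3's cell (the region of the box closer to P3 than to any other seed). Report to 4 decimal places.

1. box [0,49]×[0,41]: [(0, 0) (49, 0) (49, 41) (0, 41)]
2. ⊥bis P3·P0 via (22.87,26.735): [(0, 0) (34.9978, 0) (16.399, 41) (0, 41)]  |A|=1053.6338
3. ⊥bis P3·P1 via (4.62,19.56): [(1.8858, 0) (34.9978, 0) (16.399, 41) (7.617, 41)]  |A|=858.8265
4. ⊥bis P3·P2 via (16.395,13.11): [(1.8858, 0) (8.2103, 0) (23.7248, 24.8507) (16.399, 41) (7.617, 41)]  |A|=525.9831
5. canonical 5-gon: [(1.8858, 0) (8.2103, 0) (23.7248, 24.8507) (16.399, 41) (7.617, 41)]
6. shoelace: 525.9831

Area of P3's cell: 525.9831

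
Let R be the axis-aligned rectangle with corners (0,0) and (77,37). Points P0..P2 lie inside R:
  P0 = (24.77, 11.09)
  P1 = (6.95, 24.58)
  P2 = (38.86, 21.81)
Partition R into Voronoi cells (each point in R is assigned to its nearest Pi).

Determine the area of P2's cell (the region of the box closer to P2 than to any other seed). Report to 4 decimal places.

Area of P2's cell: 1692.5217

1. box [0,77]×[0,37]: [(0, 0) (77, 0) (77, 37) (0, 37)]
2. ⊥bis P2·P0 via (31.815,16.45): [(44.3305, 0) (77, 0) (77, 37) (16.1801, 37)]  |A|=1729.5534
3. ⊥bis P2·P1 via (22.905,23.195): [(23.2919, 27.6524) (44.3305, 0) (77, 0) (77, 37) (24.1034, 37)]  |A|=1692.5217
4. canonical 5-gon: [(23.2919, 27.6524) (44.3305, 0) (77, 0) (77, 37) (24.1034, 37)]
5. shoelace: 1692.5217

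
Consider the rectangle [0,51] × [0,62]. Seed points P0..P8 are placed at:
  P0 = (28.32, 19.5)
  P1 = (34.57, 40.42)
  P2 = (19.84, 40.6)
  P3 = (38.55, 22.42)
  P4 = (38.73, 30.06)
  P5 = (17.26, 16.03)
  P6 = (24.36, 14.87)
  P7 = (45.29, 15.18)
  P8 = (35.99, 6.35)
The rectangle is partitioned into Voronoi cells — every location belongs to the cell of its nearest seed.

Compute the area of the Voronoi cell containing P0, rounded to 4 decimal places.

Area of P0's cell: 160.7236

1. box [0,51]×[0,62]: [(0, 0) (51, 0) (51, 62) (0, 62)]
2. ⊥bis P0·P1 via (31.445,29.96): [(0, 39.3544) (0, 0) (51, 0) (51, 24.1178)]  |A|=1618.5417
3. ⊥bis P0·P2 via (24.08,30.05): [(27.092, 31.2605) (0, 20.3724) (0, 0) (51, 0) (51, 24.1178)]  |A|=1361.4109
4. ⊥bis P0·P3 via (33.435,20.96): [(30.8121, 30.1491) (27.092, 31.2605) (0, 20.3724) (0, 0) (39.4177, 0)]  |A|=943.3696
5. ⊥bis P0·P4 via (33.525,24.78): [(31.8825, 26.3992) (26.9919, 31.2203) (0, 20.3724) (0, 0) (39.4177, 0)]  |A|=936.6498
6. ⊥bis P0·P5 via (22.79,17.765): [(31.8825, 26.3992) (26.9919, 31.2203) (19.5117, 28.214) (28.3636, 0) (39.4177, 0)]  |A|=337.7741
7. ⊥bis P0·P6 via (26.34,17.185): [(37.1521, 7.9375) (31.8825, 26.3992) (26.9919, 31.2203) (19.5117, 28.214) (21.7367, 21.1221)]  |A|=174.7872
8. ⊥bis P0·P7 via (36.805,17.34): [(34.9015, 9.8625) (35.7034, 13.0127) (31.8825, 26.3992) (26.9919, 31.2203) (19.5117, 28.214) (21.7367, 21.1221)]  |A|=170.4703
9. ⊥bis P0·P8 via (32.155,12.925): [(31.659, 12.6357) (35.2184, 14.7118) (31.8825, 26.3992) (26.9919, 31.2203) (19.5117, 28.214) (21.7367, 21.1221)]  |A|=160.7236
10. canonical 6-gon: [(31.659, 12.6357) (35.2184, 14.7118) (31.8825, 26.3992) (26.9919, 31.2203) (19.5117, 28.214) (21.7367, 21.1221)]
11. shoelace: 160.7236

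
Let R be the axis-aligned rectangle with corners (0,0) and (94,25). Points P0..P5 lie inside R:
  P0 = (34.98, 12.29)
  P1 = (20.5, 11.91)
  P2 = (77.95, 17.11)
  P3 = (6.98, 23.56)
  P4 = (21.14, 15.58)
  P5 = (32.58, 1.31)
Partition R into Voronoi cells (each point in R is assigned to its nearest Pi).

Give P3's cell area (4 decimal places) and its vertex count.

1. box [0,94]×[0,25]: [(0, 0) (94, 0) (94, 25) (0, 25)]
2. ⊥bis P3·P0 via (20.98,17.925): [(0, 0) (13.7652, 0) (23.8277, 25) (0, 25)]  |A|=469.9109
3. ⊥bis P3·P1 via (13.74,17.735): [(0, 1.7895) (20.0002, 25) (0, 25)]  |A|=232.1065
4. ⊥bis P3·P2 via (42.465,20.335): [(0, 1.7895) (20.0002, 25) (0, 25)]  |A|=232.1065
5. ⊥bis P3·P4 via (14.06,19.57): [(0, 1.7895) (11.6759, 15.3396) (17.1201, 25) (0, 25)]  |A|=218.1954
6. ⊥bis P3·P5 via (19.78,12.435): [(0, 1.7895) (11.6759, 15.3396) (17.1201, 25) (0, 25)]  |A|=218.1954
7. canonical 4-gon: [(0, 1.7895) (11.6759, 15.3396) (17.1201, 25) (0, 25)]
8. shoelace: 218.1954

Area of P3's cell: 218.1954 (4 vertices)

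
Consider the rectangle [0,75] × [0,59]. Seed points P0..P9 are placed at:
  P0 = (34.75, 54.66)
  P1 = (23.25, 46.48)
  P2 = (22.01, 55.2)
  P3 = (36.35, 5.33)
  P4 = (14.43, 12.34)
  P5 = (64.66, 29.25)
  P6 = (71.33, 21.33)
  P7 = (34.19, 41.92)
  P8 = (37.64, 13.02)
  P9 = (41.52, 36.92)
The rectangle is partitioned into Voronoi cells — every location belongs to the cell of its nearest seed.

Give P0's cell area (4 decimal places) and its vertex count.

Area of P0's cell: 302.2900 (6 vertices)

1. box [0,75]×[0,59]: [(0, 0) (75, 0) (75, 59) (0, 59)]
2. ⊥bis P0·P1 via (29,50.57): [(64.9707, 0) (75, 0) (75, 59) (23.0037, 59)]  |A|=1829.7562
3. ⊥bis P0·P2 via (28.38,54.93): [(28.2405, 51.6378) (64.9707, 0) (75, 0) (75, 59) (28.5525, 59)]  |A|=1809.3306
4. ⊥bis P0·P3 via (35.55,29.995): [(28.2405, 51.6378) (43.4528, 30.2513) (75, 31.2745) (75, 59) (28.5525, 59)]  |A|=1164.3174
5. ⊥bis P0·P4 via (24.59,33.5): [(28.2405, 51.6378) (43.4528, 30.2513) (75, 31.2745) (75, 59) (28.5525, 59)]  |A|=1164.3174
6. ⊥bis P0·P5 via (49.705,41.955): [(28.2405, 51.6378) (41.7709, 32.6158) (64.1856, 59) (28.5525, 59)]  |A|=522.8494
7. ⊥bis P0·P6 via (53.04,37.995): [(28.2405, 51.6378) (41.7709, 32.6158) (64.1856, 59) (28.5525, 59)]  |A|=522.8494
8. ⊥bis P0·P7 via (34.47,48.29): [(28.2405, 51.6378) (30.4976, 48.4646) (54.3447, 47.4164) (64.1856, 59) (28.5525, 59)]  |A|=339.7835
9. ⊥bis P0·P8 via (36.195,33.84): [(28.2405, 51.6378) (30.4976, 48.4646) (54.3447, 47.4164) (64.1856, 59) (28.5525, 59)]  |A|=339.7835
10. ⊥bis P0·P9 via (38.135,45.79): [(28.2405, 51.6378) (30.4976, 48.4646) (43.6308, 47.8873) (60.0767, 54.1635) (64.1856, 59) (28.5525, 59)]  |A|=302.29
11. canonical 6-gon: [(28.2405, 51.6378) (30.4976, 48.4646) (43.6308, 47.8873) (60.0767, 54.1635) (64.1856, 59) (28.5525, 59)]
12. shoelace: 302.29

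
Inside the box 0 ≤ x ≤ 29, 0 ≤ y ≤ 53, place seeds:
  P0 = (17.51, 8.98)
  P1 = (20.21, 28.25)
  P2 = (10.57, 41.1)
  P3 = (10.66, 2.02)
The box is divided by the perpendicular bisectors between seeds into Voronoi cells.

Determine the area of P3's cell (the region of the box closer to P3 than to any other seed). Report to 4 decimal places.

1. box [0,29]×[0,53]: [(0, 0) (29, 0) (29, 53) (0, 53)]
2. ⊥bis P3·P0 via (14.085,5.5): [(0, 19.3624) (0, 0) (19.6733, 0)]  |A|=190.4613
3. ⊥bis P3·P1 via (15.435,15.135): [(0, 19.3624) (0, 0) (19.6733, 0)]  |A|=190.4613
4. ⊥bis P3·P2 via (10.615,21.56): [(0, 19.3624) (0, 0) (19.6733, 0)]  |A|=190.4613
5. canonical 3-gon: [(0, 19.3624) (0, 0) (19.6733, 0)]
6. shoelace: 190.4613

Area of P3's cell: 190.4613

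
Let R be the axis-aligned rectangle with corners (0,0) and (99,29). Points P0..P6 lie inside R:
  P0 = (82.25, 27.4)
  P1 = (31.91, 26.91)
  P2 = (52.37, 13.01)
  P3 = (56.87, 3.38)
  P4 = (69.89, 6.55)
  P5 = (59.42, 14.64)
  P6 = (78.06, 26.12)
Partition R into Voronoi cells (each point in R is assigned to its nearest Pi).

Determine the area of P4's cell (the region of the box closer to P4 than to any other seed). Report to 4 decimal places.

1. box [0,99]×[0,29]: [(0, 0) (99, 0) (99, 29) (0, 29)]
2. ⊥bis P4·P0 via (76.07,16.975): [(0, 0) (99, 0) (99, 3.382) (55.7851, 29) (0, 29)]  |A|=2317.4597
3. ⊥bis P4·P1 via (50.9,16.73): [(41.9315, 0) (99, 0) (99, 3.382) (57.0695, 28.2386)]  |A|=876.6717
4. ⊥bis P4·P2 via (61.13,9.78): [(57.5239, 0) (99, 0) (99, 3.382) (65.9869, 22.9523)]  |A|=531.8107
5. ⊥bis P4·P3 via (63.38,4.965): [(61.7791, 11.5404) (64.5888, 0) (99, 0) (99, 3.382) (65.9869, 22.9523)]  |A|=491.0447
6. ⊥bis P4·P5 via (64.655,10.595): [(62.6432, 7.9913) (64.5888, 0) (99, 0) (99, 3.382) (71.6221, 19.6117)]  |A|=430.9084
7. ⊥bis P4·P6 via (73.975,16.335): [(70.2816, 17.8769) (62.6432, 7.9913) (64.5888, 0) (99, 0) (99, 3.382) (84.7086, 11.854)]  |A|=414.3573
8. canonical 6-gon: [(70.2816, 17.8769) (62.6432, 7.9913) (64.5888, 0) (99, 0) (99, 3.382) (84.7086, 11.854)]
9. shoelace: 414.3573

Area of P4's cell: 414.3573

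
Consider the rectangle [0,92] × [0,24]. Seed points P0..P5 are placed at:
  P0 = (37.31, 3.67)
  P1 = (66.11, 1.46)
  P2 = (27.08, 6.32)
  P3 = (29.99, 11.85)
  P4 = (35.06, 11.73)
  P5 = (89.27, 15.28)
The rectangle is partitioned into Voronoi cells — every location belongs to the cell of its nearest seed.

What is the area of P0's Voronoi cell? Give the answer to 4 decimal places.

1. box [0,92]×[0,24]: [(0, 0) (92, 0) (92, 24) (0, 24)]
2. ⊥bis P0·P1 via (51.71,2.565): [(0, 0) (51.5132, 0) (53.3548, 24) (0, 24)]  |A|=1258.4161
3. ⊥bis P0·P2 via (32.195,4.995): [(30.9011, 0) (51.5132, 0) (53.3548, 24) (37.1181, 24)]  |A|=442.186
4. ⊥bis P0·P3 via (33.65,7.76): [(32.6883, 6.8994) (30.9011, 0) (51.5132, 0) (53.3548, 24) (51.798, 24)]  |A|=316.6688
5. ⊥bis P0·P4 via (36.185,7.7): [(32.6393, 6.7102) (30.9011, 0) (51.5132, 0) (52.4525, 12.2412)]  |A|=187.8263
6. ⊥bis P0·P5 via (63.29,9.475): [(32.6393, 6.7102) (30.9011, 0) (51.5132, 0) (52.4525, 12.2412)]  |A|=187.8263
7. canonical 4-gon: [(32.6393, 6.7102) (30.9011, 0) (51.5132, 0) (52.4525, 12.2412)]
8. shoelace: 187.8263

Area of P0's cell: 187.8263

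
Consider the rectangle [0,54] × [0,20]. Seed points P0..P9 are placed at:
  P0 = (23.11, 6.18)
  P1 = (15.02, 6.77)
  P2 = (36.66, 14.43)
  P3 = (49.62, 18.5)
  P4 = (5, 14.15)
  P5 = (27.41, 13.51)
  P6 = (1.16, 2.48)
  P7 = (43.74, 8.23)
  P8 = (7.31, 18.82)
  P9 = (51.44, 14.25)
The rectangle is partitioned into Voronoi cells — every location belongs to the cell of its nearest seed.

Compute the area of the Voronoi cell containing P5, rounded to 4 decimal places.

1. box [0,54]×[0,20]: [(0, 0) (54, 0) (54, 20) (0, 20)]
2. ⊥bis P5·P0 via (25.26,9.845): [(42.0423, 0) (54, 0) (54, 20) (7.9493, 20)]  |A|=580.0844
3. ⊥bis P5·P1 via (21.215,10.14): [(19.5549, 13.1918) (42.0423, 0) (54, 0) (54, 20) (15.8513, 20)]  |A|=553.1852
4. ⊥bis P5·P2 via (32.035,13.97): [(19.5549, 13.1918) (32.8905, 5.3687) (31.4353, 20) (15.8513, 20)]  |A|=144.9157
5. ⊥bis P5·P3 via (38.515,16.005): [(19.5549, 13.1918) (32.8905, 5.3687) (31.4353, 20) (15.8513, 20)]  |A|=144.9157
6. ⊥bis P5·P4 via (16.205,13.83): [(16.3548, 19.0745) (19.5549, 13.1918) (32.8905, 5.3687) (31.4353, 20) (16.3812, 20)]  |A|=144.6705
7. ⊥bis P5·P6 via (14.285,7.995): [(16.3548, 19.0745) (19.5549, 13.1918) (32.8905, 5.3687) (31.4353, 20) (16.3812, 20)]  |A|=144.6705
8. ⊥bis P5·P7 via (35.575,10.87): [(16.3548, 19.0745) (19.5549, 13.1918) (32.8905, 5.3687) (31.4353, 20) (16.3812, 20)]  |A|=144.6705
9. ⊥bis P5·P8 via (17.36,16.165): [(17.5488, 16.8796) (19.5549, 13.1918) (32.8905, 5.3687) (31.4353, 20) (18.3731, 20)]  |A|=140.9811
10. ⊥bis P5·P9 via (39.425,13.88): [(17.5488, 16.8796) (19.5549, 13.1918) (32.8905, 5.3687) (31.4353, 20) (18.3731, 20)]  |A|=140.9811
11. canonical 5-gon: [(17.5488, 16.8796) (19.5549, 13.1918) (32.8905, 5.3687) (31.4353, 20) (18.3731, 20)]
12. shoelace: 140.9811

Area of P5's cell: 140.9811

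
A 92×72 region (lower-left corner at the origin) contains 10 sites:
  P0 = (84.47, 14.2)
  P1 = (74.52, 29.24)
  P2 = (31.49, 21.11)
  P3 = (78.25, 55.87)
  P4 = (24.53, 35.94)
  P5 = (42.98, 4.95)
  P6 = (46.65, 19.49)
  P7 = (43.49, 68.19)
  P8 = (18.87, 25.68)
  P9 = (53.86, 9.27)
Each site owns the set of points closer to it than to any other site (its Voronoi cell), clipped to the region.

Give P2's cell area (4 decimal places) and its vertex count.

1. box [0,92]×[0,72]: [(0, 0) (92, 0) (92, 72) (0, 72)]
2. ⊥bis P2·P0 via (57.98,17.655): [(0, 0) (55.6773, 0) (65.068, 72) (0, 72)]  |A|=4346.8326
3. ⊥bis P2·P1 via (53.005,25.175): [(0, 0) (55.6773, 0) (56.5285, 6.5261) (44.158, 72) (0, 72)]  |A|=3662.301
4. ⊥bis P2·P3 via (54.87,38.49): [(0, 0) (55.6773, 0) (56.5285, 6.5261) (48.9964, 46.3912) (29.9597, 72) (0, 72)]  |A|=3480.5003
5. ⊥bis P2·P4 via (28.01,28.525): [(0, 15.3794) (0, 0) (55.6773, 0) (56.5285, 6.5261) (50.3878, 39.0273)]  |A|=1507.8038
6. ⊥bis P2·P5 via (37.235,13.03): [(0, 15.3794) (0, 0) (18.9091, 0) (53.1603, 24.3531) (50.3878, 39.0273)]  |A|=1041.5157
7. ⊥bis P2·P6 via (39.07,20.3): [(40.5793, 34.424) (0, 15.3794) (0, 0) (18.9091, 0) (38.3801, 13.8442)]  |A|=822.6377
8. ⊥bis P2·P7 via (37.49,44.65): [(40.5793, 34.424) (0, 15.3794) (0, 0) (18.9091, 0) (38.3801, 13.8442)]  |A|=822.6377
9. ⊥bis P2·P8 via (25.18,23.395): [(40.5793, 34.424) (26.8386, 27.9752) (16.7081, 0) (18.9091, 0) (38.3801, 13.8442)]  |A|=382.5502
10. ⊥bis P2·P9 via (42.675,15.19): [(40.5793, 34.424) (26.8386, 27.9752) (16.7081, 0) (18.9091, 0) (38.3801, 13.8442)]  |A|=382.5502
11. canonical 5-gon: [(40.5793, 34.424) (26.8386, 27.9752) (16.7081, 0) (18.9091, 0) (38.3801, 13.8442)]
12. shoelace: 382.5502

Area of P2's cell: 382.5502 (5 vertices)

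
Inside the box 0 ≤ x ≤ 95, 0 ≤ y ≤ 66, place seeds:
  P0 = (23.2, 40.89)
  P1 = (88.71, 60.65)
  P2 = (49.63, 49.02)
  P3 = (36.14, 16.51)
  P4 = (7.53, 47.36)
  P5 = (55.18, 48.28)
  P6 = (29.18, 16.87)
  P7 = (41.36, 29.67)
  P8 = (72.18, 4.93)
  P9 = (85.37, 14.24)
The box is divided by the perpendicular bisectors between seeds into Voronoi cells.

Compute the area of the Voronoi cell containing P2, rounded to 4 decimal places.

1. box [0,95]×[0,66]: [(0, 0) (95, 0) (95, 66) (0, 66)]
2. ⊥bis P2·P0 via (36.415,44.955): [(50.2434, 0) (95, 0) (95, 66) (29.9415, 66)]  |A|=3623.9004
3. ⊥bis P2·P1 via (69.17,54.835): [(50.2434, 0) (85.4886, 0) (65.8474, 66) (29.9415, 66)]  |A|=2347.9871
4. ⊥bis P2·P3 via (42.885,32.765): [(39.7667, 34.0589) (80.3664, 17.2121) (65.8474, 66) (29.9415, 66)]  |A|=1441.5226
5. ⊥bis P2·P4 via (28.58,48.19): [(39.7667, 34.0589) (80.3664, 17.2121) (65.8474, 66) (29.9415, 66)]  |A|=1441.5226
6. ⊥bis P2·P5 via (52.405,48.65): [(39.7667, 34.0589) (49.8989, 29.8546) (54.7183, 66) (29.9415, 66)]  |A|=588.9486
7. ⊥bis P2·P6 via (39.405,32.945): [(39.7667, 34.0589) (49.8989, 29.8546) (54.7183, 66) (29.9415, 66)]  |A|=588.9486
8. ⊥bis P2·P7 via (45.495,39.345): [(37.0275, 42.9639) (50.8587, 37.0526) (54.7183, 66) (29.9415, 66)]  |A|=496.9775
9. ⊥bis P2·P8 via (60.905,26.975): [(37.0275, 42.9639) (50.8587, 37.0526) (54.7183, 66) (29.9415, 66)]  |A|=496.9775
10. ⊥bis P2·P9 via (67.5,31.63): [(37.0275, 42.9639) (50.8587, 37.0526) (54.7183, 66) (29.9415, 66)]  |A|=496.9775
11. canonical 4-gon: [(37.0275, 42.9639) (50.8587, 37.0526) (54.7183, 66) (29.9415, 66)]
12. shoelace: 496.9775

Area of P2's cell: 496.9775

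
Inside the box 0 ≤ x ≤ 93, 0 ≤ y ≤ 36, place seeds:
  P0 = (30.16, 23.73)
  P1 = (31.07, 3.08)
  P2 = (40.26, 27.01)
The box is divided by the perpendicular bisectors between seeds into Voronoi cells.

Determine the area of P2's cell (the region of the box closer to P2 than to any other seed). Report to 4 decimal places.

1. box [0,93]×[0,36]: [(0, 0) (93, 0) (93, 36) (0, 36)]
2. ⊥bis P2·P0 via (35.21,25.37): [(43.449, 0) (93, 0) (93, 36) (31.7579, 36)]  |A|=1994.2767
3. ⊥bis P2·P1 via (35.665,15.045): [(38.976, 13.7735) (74.8409, 0) (93, 0) (93, 36) (31.7579, 36)]  |A|=1778.0888
4. canonical 5-gon: [(38.976, 13.7735) (74.8409, 0) (93, 0) (93, 36) (31.7579, 36)]
5. shoelace: 1778.0888

Area of P2's cell: 1778.0888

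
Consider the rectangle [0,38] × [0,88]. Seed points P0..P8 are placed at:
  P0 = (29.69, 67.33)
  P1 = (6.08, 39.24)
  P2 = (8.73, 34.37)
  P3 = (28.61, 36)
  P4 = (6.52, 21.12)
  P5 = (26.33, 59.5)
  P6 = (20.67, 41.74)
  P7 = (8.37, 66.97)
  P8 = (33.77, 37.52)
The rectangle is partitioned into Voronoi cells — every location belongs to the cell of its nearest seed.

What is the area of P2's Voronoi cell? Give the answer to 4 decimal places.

Area of P2's cell: 167.5035

1. box [0,38]×[0,88]: [(0, 0) (38, 0) (38, 88) (0, 88)]
2. ⊥bis P2·P0 via (19.21,50.85): [(0, 63.0661) (0, 0) (38, 0) (38, 38.901)]  |A|=1937.3747
3. ⊥bis P2·P1 via (7.405,36.805): [(25.6684, 46.743) (0, 32.7756) (0, 0) (38, 0) (38, 38.901)]  |A|=1548.6209
4. ⊥bis P2·P3 via (18.67,35.185): [(18.0617, 42.6038) (0, 32.7756) (0, 0) (21.5549, 0)]  |A|=755.152
5. ⊥bis P2·P4 via (7.625,27.745): [(19.4416, 25.7741) (18.0617, 42.6038) (0, 32.7756) (0, 29.0168)]  |A|=195.3066
6. ⊥bis P2·P5 via (17.53,46.935): [(19.4416, 25.7741) (18.0617, 42.6038) (0, 32.7756) (0, 29.0168)]  |A|=195.3066
7. ⊥bis P2·P6 via (14.7,38.055): [(19.4416, 25.7741) (19.0068, 31.0777) (13.4434, 40.0908) (0, 32.7756) (0, 29.0168)]  |A|=167.5035
8. ⊥bis P2·P7 via (8.55,50.67): [(19.4416, 25.7741) (19.0068, 31.0777) (13.4434, 40.0908) (0, 32.7756) (0, 29.0168)]  |A|=167.5035
9. ⊥bis P2·P8 via (21.25,35.945): [(19.4416, 25.7741) (19.0068, 31.0777) (13.4434, 40.0908) (0, 32.7756) (0, 29.0168)]  |A|=167.5035
10. canonical 5-gon: [(19.4416, 25.7741) (19.0068, 31.0777) (13.4434, 40.0908) (0, 32.7756) (0, 29.0168)]
11. shoelace: 167.5035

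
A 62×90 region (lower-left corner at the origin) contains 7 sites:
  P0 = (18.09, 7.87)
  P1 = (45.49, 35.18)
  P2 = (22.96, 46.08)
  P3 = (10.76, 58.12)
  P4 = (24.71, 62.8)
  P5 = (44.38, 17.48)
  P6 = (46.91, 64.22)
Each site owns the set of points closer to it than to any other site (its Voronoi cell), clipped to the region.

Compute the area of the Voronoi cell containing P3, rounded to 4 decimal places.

Area of P3's cell: 676.4054

1. box [0,62]×[0,90]: [(0, 0) (62, 0) (62, 90) (0, 90)]
2. ⊥bis P3·P0 via (14.425,32.995): [(0, 30.8908) (62, 39.9348) (62, 90) (0, 90)]  |A|=3384.406
3. ⊥bis P3·P1 via (28.125,46.65): [(0, 30.8908) (19.6046, 33.7506) (56.7587, 90) (0, 90)]  |A|=2175.7293
4. ⊥bis P3·P2 via (16.86,52.1): [(0, 35.0159) (54.263, 90) (0, 90)]  |A|=1491.7985
5. ⊥bis P3·P4 via (17.735,60.46): [(0, 35.0159) (19.6061, 54.8826) (7.8248, 90) (0, 90)]  |A|=676.4054
6. ⊥bis P3·P5 via (27.57,37.8): [(0, 35.0159) (19.6061, 54.8826) (7.8248, 90) (0, 90)]  |A|=676.4054
7. ⊥bis P3·P6 via (28.835,61.17): [(0, 35.0159) (19.6061, 54.8826) (7.8248, 90) (0, 90)]  |A|=676.4054
8. canonical 4-gon: [(0, 35.0159) (19.6061, 54.8826) (7.8248, 90) (0, 90)]
9. shoelace: 676.4054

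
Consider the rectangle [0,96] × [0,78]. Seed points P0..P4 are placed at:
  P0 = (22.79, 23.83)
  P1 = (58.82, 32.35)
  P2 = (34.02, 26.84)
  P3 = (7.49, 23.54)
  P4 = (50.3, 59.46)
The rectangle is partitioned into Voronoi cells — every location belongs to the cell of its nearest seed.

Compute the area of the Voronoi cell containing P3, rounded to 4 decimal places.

Area of P3's cell: 1007.0699

1. box [0,96]×[0,78]: [(0, 0) (96, 0) (96, 78) (0, 78)]
2. ⊥bis P3·P0 via (15.14,23.685): [(0, 0) (15.5889, 0) (14.1105, 78) (0, 78)]  |A|=1158.2778
3. ⊥bis P3·P1 via (33.155,27.945): [(0, 0) (15.5889, 0) (14.1105, 78) (0, 78)]  |A|=1158.2778
4. ⊥bis P3·P2 via (20.755,25.19): [(0, 0) (15.5889, 0) (14.1105, 78) (0, 78)]  |A|=1158.2778
5. ⊥bis P3·P4 via (28.895,41.5): [(0, 75.9375) (0, 0) (15.5889, 0) (14.4766, 58.684)]  |A|=1007.0699
6. canonical 4-gon: [(0, 75.9375) (0, 0) (15.5889, 0) (14.4766, 58.684)]
7. shoelace: 1007.0699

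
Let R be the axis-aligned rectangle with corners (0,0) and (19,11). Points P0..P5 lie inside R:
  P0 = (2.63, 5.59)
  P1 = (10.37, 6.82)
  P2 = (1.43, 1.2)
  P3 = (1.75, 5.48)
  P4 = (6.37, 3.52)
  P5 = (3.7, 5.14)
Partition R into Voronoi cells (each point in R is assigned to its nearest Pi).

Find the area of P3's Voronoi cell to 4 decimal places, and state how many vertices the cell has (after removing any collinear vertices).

Area of P3's cell: 15.1270 (5 vertices)

1. box [0,19]×[0,11]: [(0, 0) (19, 0) (19, 11) (0, 11)]
2. ⊥bis P3·P0 via (2.19,5.535): [(0, 0) (2.8819, 0) (1.5069, 11) (0, 11)]  |A|=24.1381
3. ⊥bis P3·P1 via (6.06,6.15): [(0, 0) (2.8819, 0) (1.5069, 11) (0, 11)]  |A|=24.1381
4. ⊥bis P3·P2 via (1.59,3.34): [(0, 3.4589) (2.4726, 3.274) (1.5069, 11) (0, 11)]  |A|=15.1442
5. ⊥bis P3·P4 via (4.06,4.5): [(0, 3.4589) (2.4726, 3.274) (1.5069, 11) (0, 11)]  |A|=15.1442
6. ⊥bis P3·P5 via (2.725,5.31): [(0, 3.4589) (2.3713, 3.2816) (2.4298, 3.6168) (1.5069, 11) (0, 11)]  |A|=15.127
7. canonical 5-gon: [(0, 3.4589) (2.3713, 3.2816) (2.4298, 3.6168) (1.5069, 11) (0, 11)]
8. shoelace: 15.127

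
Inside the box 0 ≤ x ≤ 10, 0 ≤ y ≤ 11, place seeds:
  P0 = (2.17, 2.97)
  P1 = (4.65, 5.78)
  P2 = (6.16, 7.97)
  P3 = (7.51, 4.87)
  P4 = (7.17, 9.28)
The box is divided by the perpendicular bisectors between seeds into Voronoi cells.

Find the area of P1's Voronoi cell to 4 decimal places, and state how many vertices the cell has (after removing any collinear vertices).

Area of P1's cell: 21.9245 (4 vertices)

1. box [0,10]×[0,11]: [(0, 0) (10, 0) (10, 11) (0, 11)]
2. ⊥bis P1·P0 via (3.41,4.375): [(0, 7.3845) (8.3672, 0) (10, 0) (10, 11) (0, 11)]  |A|=79.1062
3. ⊥bis P1·P2 via (5.405,6.875): [(0, 10.6017) (0, 7.3845) (8.3672, 0) (10, 0) (10, 3.7068)]  |A|=40.6487
4. ⊥bis P1·P3 via (6.08,5.325): [(6.363, 6.2145) (0, 10.6017) (0, 7.3845) (5.2586, 2.7435)]  |A|=21.9245
5. ⊥bis P1·P4 via (5.91,7.53): [(6.363, 6.2145) (0, 10.6017) (0, 7.3845) (5.2586, 2.7435)]  |A|=21.9245
6. canonical 4-gon: [(6.363, 6.2145) (0, 10.6017) (0, 7.3845) (5.2586, 2.7435)]
7. shoelace: 21.9245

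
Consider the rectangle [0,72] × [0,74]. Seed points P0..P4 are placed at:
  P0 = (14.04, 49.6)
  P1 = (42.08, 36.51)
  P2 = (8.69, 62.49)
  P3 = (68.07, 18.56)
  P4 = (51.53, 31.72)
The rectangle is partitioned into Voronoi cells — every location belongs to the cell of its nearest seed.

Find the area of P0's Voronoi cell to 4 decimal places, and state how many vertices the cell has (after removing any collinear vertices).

1. box [0,72]×[0,74]: [(0, 0) (72, 0) (72, 74) (0, 74)]
2. ⊥bis P0·P1 via (28.06,43.055): [(0, 0) (7.9605, 0) (42.5062, 74) (0, 74)]  |A|=1867.2661
3. ⊥bis P0·P2 via (11.365,56.045): [(0, 51.328) (0, 0) (7.9605, 0) (39.5937, 67.7614)]  |A|=1285.84
4. ⊥bis P0·P3 via (41.055,34.08): [(0, 51.328) (0, 0) (7.9605, 0) (39.5937, 67.7614)]  |A|=1285.84
5. ⊥bis P0·P4 via (32.785,40.66): [(0, 51.328) (0, 0) (7.9605, 0) (39.5937, 67.7614)]  |A|=1285.84
6. canonical 4-gon: [(0, 51.328) (0, 0) (7.9605, 0) (39.5937, 67.7614)]
7. shoelace: 1285.84

Area of P0's cell: 1285.8400 (4 vertices)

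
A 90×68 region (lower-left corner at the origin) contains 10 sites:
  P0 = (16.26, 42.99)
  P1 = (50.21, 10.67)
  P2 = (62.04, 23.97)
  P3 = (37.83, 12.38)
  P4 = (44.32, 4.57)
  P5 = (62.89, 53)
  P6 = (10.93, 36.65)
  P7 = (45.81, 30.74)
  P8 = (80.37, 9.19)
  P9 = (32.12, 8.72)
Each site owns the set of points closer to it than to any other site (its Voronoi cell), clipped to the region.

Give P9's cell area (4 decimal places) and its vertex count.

Area of P9's cell: 597.3241 (5 vertices)

1. box [0,90]×[0,68]: [(0, 0) (90, 0) (90, 68) (0, 68)]
2. ⊥bis P9·P0 via (24.19,25.855): [(0, 14.66) (0, 0) (90, 0) (90, 56.3116)]  |A|=3193.7196
3. ⊥bis P9·P1 via (41.165,9.695): [(38.6992, 32.5698) (0, 14.66) (0, 0) (42.2101, 0)]  |A|=971.0517
4. ⊥bis P9·P2 via (47.08,16.345): [(38.6992, 32.5698) (0, 14.66) (0, 0) (42.2101, 0)]  |A|=971.0517
5. ⊥bis P9·P3 via (34.975,10.55): [(24.9418, 26.2029) (0, 14.66) (0, 0) (41.7373, 0)]  |A|=729.6432
6. ⊥bis P9·P4 via (38.22,6.645): [(37.9628, 5.8888) (24.9418, 26.2029) (0, 14.66) (0, 0) (35.9596, 0)]  |A|=712.6313
7. ⊥bis P9·P5 via (47.505,30.86): [(37.9628, 5.8888) (24.9418, 26.2029) (0, 14.66) (0, 0) (35.9596, 0)]  |A|=712.6313
8. ⊥bis P9·P6 via (21.525,22.685): [(37.9628, 5.8888) (25.341, 25.5801) (0, 6.3544) (0, 0) (35.9596, 0)]  |A|=597.3241
9. ⊥bis P9·P7 via (38.965,19.73): [(37.9628, 5.8888) (25.341, 25.5801) (0, 6.3544) (0, 0) (35.9596, 0)]  |A|=597.3241
10. ⊥bis P9·P8 via (56.245,8.955): [(37.9628, 5.8888) (25.341, 25.5801) (0, 6.3544) (0, 0) (35.9596, 0)]  |A|=597.3241
11. canonical 5-gon: [(37.9628, 5.8888) (25.341, 25.5801) (0, 6.3544) (0, 0) (35.9596, 0)]
12. shoelace: 597.3241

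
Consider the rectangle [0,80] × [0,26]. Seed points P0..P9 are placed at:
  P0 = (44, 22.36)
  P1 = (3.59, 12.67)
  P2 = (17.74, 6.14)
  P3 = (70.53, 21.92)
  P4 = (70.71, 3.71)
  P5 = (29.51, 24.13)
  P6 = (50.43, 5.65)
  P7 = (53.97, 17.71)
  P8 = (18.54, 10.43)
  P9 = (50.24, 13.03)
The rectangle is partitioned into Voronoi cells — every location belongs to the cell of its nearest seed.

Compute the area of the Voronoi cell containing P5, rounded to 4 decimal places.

1. box [0,80]×[0,26]: [(0, 0) (80, 0) (80, 26) (0, 26)]
2. ⊥bis P5·P0 via (36.755,23.245): [(0, 0) (33.9155, 0) (37.0915, 26) (0, 26)]  |A|=923.092
3. ⊥bis P5·P1 via (16.55,18.4): [(24.6852, 0) (33.9155, 0) (37.0915, 26) (13.1898, 26)]  |A|=430.717
4. ⊥bis P5·P2 via (23.625,15.135): [(15.7016, 20.3189) (34.866, 7.7806) (37.0915, 26) (13.1898, 26)]  |A|=256.4284
5. ⊥bis P5·P3 via (50.02,23.025): [(15.7016, 20.3189) (34.866, 7.7806) (37.0915, 26) (13.1898, 26)]  |A|=256.4284
6. ⊥bis P5·P4 via (50.11,13.92): [(15.7016, 20.3189) (34.866, 7.7806) (37.0915, 26) (13.1898, 26)]  |A|=256.4284
7. ⊥bis P5·P6 via (39.97,14.89): [(15.7016, 20.3189) (34.1206, 8.2682) (35.0547, 9.3257) (37.0915, 26) (13.1898, 26)]  |A|=255.8065
8. ⊥bis P5·P7 via (41.74,20.92): [(15.7016, 20.3189) (34.1206, 8.2682) (35.0547, 9.3257) (37.0915, 26) (13.1898, 26)]  |A|=255.8065
9. ⊥bis P5·P8 via (24.025,17.28): [(13.2199, 25.932) (34.6007, 8.8117) (35.0547, 9.3257) (37.0915, 26) (13.1898, 26)]  |A|=209.1462
10. ⊥bis P5·P9 via (39.875,18.58): [(13.2199, 25.932) (34.6007, 8.8117) (34.712, 8.9378) (35.0946, 9.6523) (37.0915, 26) (13.1898, 26)]  |A|=209.098
11. canonical 6-gon: [(13.2199, 25.932) (34.6007, 8.8117) (34.712, 8.9378) (35.0946, 9.6523) (37.0915, 26) (13.1898, 26)]
12. shoelace: 209.098

Area of P5's cell: 209.0980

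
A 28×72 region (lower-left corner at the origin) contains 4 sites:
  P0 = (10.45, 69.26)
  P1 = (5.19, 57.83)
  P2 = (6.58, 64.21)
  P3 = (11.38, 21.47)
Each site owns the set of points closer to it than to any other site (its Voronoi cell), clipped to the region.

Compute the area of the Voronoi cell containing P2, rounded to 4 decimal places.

1. box [0,28]×[0,72]: [(0, 0) (28, 0) (28, 72) (0, 72)]
2. ⊥bis P2·P0 via (8.515,66.735): [(0, 0) (28, 0) (28, 51.8029) (1.6447, 72) (0, 72)]  |A|=1749.8496
3. ⊥bis P2·P1 via (5.885,61.02): [(0, 62.3022) (19.9796, 57.9492) (1.6447, 72) (0, 72)]  |A|=108.4341
4. ⊥bis P2·P3 via (8.98,42.84): [(0, 62.3022) (19.9796, 57.9492) (1.6447, 72) (0, 72)]  |A|=108.4341
5. canonical 4-gon: [(0, 62.3022) (19.9796, 57.9492) (1.6447, 72) (0, 72)]
6. shoelace: 108.4341

Area of P2's cell: 108.4341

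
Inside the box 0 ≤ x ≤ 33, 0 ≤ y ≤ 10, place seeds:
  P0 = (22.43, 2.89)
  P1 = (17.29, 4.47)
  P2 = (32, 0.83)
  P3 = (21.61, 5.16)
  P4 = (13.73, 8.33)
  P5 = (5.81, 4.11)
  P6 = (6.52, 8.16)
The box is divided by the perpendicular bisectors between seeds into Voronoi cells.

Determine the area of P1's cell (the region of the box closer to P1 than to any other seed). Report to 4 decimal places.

1. box [0,33]×[0,10]: [(0, 0) (33, 0) (33, 10) (0, 10)]
2. ⊥bis P1·P0 via (19.86,3.68): [(0, 0) (18.7288, 0) (21.8027, 10) (0, 10)]  |A|=202.6576
3. ⊥bis P1·P2 via (24.645,2.65): [(0, 0) (18.7288, 0) (21.8027, 10) (0, 10)]  |A|=202.6576
4. ⊥bis P1·P3 via (19.45,4.815): [(0, 0) (18.7288, 0) (19.7095, 3.1904) (18.6218, 10) (0, 10)]  |A|=191.8273
5. ⊥bis P1·P4 via (15.51,6.4): [(8.5707, 0) (18.7288, 0) (19.7095, 3.1904) (18.7235, 9.3637)]  |A|=52.1589
6. ⊥bis P1·P5 via (11.55,4.29): [(11.597, 2.7911) (11.6845, 0) (18.7288, 0) (19.7095, 3.1904) (18.7235, 9.3637)]  |A|=47.8133
7. ⊥bis P1·P6 via (11.905,6.315): [(11.597, 2.7911) (11.6845, 0) (18.7288, 0) (19.7095, 3.1904) (18.7235, 9.3637)]  |A|=47.8133
8. canonical 5-gon: [(11.597, 2.7911) (11.6845, 0) (18.7288, 0) (19.7095, 3.1904) (18.7235, 9.3637)]
9. shoelace: 47.8133

Area of P1's cell: 47.8133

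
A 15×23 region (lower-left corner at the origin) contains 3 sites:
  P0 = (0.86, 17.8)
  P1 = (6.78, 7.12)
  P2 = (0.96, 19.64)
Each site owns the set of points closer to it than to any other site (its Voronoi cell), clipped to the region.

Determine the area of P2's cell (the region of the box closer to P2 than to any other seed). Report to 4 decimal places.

1. box [0,15]×[0,23]: [(0, 0) (15, 0) (15, 23) (0, 23)]
2. ⊥bis P2·P0 via (0.91,18.72): [(0, 18.7695) (15, 17.9542) (15, 23) (0, 23)]  |A|=69.5723
3. ⊥bis P2·P1 via (3.87,13.38): [(0, 18.7695) (13.8451, 18.017) (15, 18.5538) (15, 23) (0, 23)]  |A|=69.226
4. canonical 5-gon: [(0, 18.7695) (13.8451, 18.017) (15, 18.5538) (15, 23) (0, 23)]
5. shoelace: 69.226

Area of P2's cell: 69.2260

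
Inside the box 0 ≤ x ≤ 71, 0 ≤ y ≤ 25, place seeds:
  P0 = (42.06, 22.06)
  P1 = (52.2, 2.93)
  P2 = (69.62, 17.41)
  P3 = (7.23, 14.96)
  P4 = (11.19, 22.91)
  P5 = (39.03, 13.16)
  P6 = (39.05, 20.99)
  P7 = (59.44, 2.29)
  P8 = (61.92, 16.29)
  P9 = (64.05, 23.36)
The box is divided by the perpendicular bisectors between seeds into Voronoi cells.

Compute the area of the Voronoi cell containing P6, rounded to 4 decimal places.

1. box [0,71]×[0,25]: [(0, 0) (71, 0) (71, 25) (0, 25)]
2. ⊥bis P6·P0 via (40.555,21.525): [(0, 0) (48.2067, 0) (39.3197, 25) (0, 25)]  |A|=1094.0806
3. ⊥bis P6·P1 via (45.625,11.96): [(0, 0) (29.1993, 0) (44.2985, 10.9942) (39.3197, 25) (0, 25)]  |A|=989.5953
4. ⊥bis P6·P2 via (54.335,19.2): [(0, 0) (29.1993, 0) (44.2985, 10.9942) (39.3197, 25) (0, 25)]  |A|=989.5953
5. ⊥bis P6·P3 via (23.14,17.975): [(26.5463, 0) (29.1993, 0) (44.2985, 10.9942) (39.3197, 25) (21.8087, 25)]  |A|=385.157
6. ⊥bis P6·P4 via (25.12,21.95): [(24.3911, 11.3731) (26.5463, 0) (29.1993, 0) (44.2985, 10.9942) (39.3197, 25) (25.3302, 25)]  |A|=361.1638
7. ⊥bis P6·P5 via (39.04,17.075): [(24.7865, 17.1114) (42.1397, 17.0671) (39.3197, 25) (25.3302, 25)]  |A|=123.9469
8. ⊥bis P6·P7 via (49.245,11.64): [(24.7865, 17.1114) (42.1397, 17.0671) (39.3197, 25) (25.3302, 25)]  |A|=123.9469
9. ⊥bis P6·P8 via (50.485,18.64): [(24.7865, 17.1114) (42.1397, 17.0671) (39.3197, 25) (25.3302, 25)]  |A|=123.9469
10. ⊥bis P6·P9 via (51.55,22.175): [(24.7865, 17.1114) (42.1397, 17.0671) (39.3197, 25) (25.3302, 25)]  |A|=123.9469
11. canonical 4-gon: [(24.7865, 17.1114) (42.1397, 17.0671) (39.3197, 25) (25.3302, 25)]
12. shoelace: 123.9469

Area of P6's cell: 123.9469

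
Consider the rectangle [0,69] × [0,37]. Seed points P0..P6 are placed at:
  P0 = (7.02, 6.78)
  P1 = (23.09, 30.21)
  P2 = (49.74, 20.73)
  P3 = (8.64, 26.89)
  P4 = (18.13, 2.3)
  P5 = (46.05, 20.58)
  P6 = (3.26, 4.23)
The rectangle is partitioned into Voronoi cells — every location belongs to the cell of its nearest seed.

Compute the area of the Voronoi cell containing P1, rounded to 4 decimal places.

1. box [0,69]×[0,37]: [(0, 0) (69, 0) (69, 37) (0, 37)]
2. ⊥bis P1·P0 via (15.055,18.495): [(0, 28.8208) (42.0206, 0) (69, 0) (69, 37) (0, 37)]  |A|=1947.4654
3. ⊥bis P1·P2 via (36.415,25.47): [(0, 28.8208) (30.2312, 8.0861) (40.5165, 37) (0, 37)]  |A|=709.378
4. ⊥bis P1·P3 via (15.865,28.55): [(18.7589, 15.9546) (30.2312, 8.0861) (40.5165, 37) (13.9235, 37)]  |A|=486.1485
5. ⊥bis P1·P4 via (20.61,16.255): [(18.6081, 16.6108) (32.3922, 14.1611) (40.5165, 37) (13.9235, 37)]  |A|=438.4616
6. ⊥bis P1·P5 via (34.57,25.395): [(18.6081, 16.6108) (30.034, 14.5802) (39.4374, 37) (13.9235, 37)]  |A|=397.7342
7. ⊥bis P1·P6 via (13.175,17.22): [(18.6081, 16.6108) (30.034, 14.5802) (39.4374, 37) (13.9235, 37)]  |A|=397.7342
8. canonical 4-gon: [(18.6081, 16.6108) (30.034, 14.5802) (39.4374, 37) (13.9235, 37)]
9. shoelace: 397.7342

Area of P1's cell: 397.7342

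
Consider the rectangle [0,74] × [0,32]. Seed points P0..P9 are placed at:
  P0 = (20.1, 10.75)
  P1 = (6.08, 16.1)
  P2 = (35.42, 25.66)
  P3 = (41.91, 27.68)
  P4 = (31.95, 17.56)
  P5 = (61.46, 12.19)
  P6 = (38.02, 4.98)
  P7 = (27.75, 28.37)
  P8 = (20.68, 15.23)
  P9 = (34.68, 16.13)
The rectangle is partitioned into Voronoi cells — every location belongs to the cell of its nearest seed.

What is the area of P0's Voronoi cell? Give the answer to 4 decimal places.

1. box [0,74]×[0,32]: [(0, 0) (74, 0) (74, 32) (0, 32)]
2. ⊥bis P0·P1 via (13.09,13.425): [(7.9671, 0) (74, 0) (74, 32) (20.1782, 32)]  |A|=1917.6763
3. ⊥bis P0·P2 via (27.76,18.205): [(18.5322, 27.6866) (7.9671, 0) (45.4778, 0)]  |A|=519.2718
4. ⊥bis P0·P3 via (31.005,19.215): [(18.5322, 27.6866) (7.9671, 0) (45.4778, 0)]  |A|=519.2718
5. ⊥bis P0·P4 via (26.025,14.155): [(18.419, 27.3901) (7.9671, 0) (34.1596, 0)]  |A|=358.7083
6. ⊥bis P0·P5 via (40.78,11.47): [(18.419, 27.3901) (7.9671, 0) (34.1596, 0)]  |A|=358.7083
7. ⊥bis P0·P6 via (29.06,7.865): [(29.2682, 8.5116) (18.419, 27.3901) (7.9671, 0) (26.5276, 0)]  |A|=326.2278
8. ⊥bis P0·P7 via (23.925,19.56): [(29.2682, 8.5116) (22.5843, 20.1421) (16.6383, 22.7236) (7.9671, 0) (26.5276, 0)]  |A|=310.0561
9. ⊥bis P0·P8 via (20.39,12.99): [(29.2682, 8.5116) (27.2013, 12.1082) (13.2755, 13.9111) (7.9671, 0) (26.5276, 0)]  |A|=227.7385
10. ⊥bis P0·P9 via (27.39,13.44): [(29.2404, 8.4253) (29.1017, 8.8013) (27.2013, 12.1082) (13.2755, 13.9111) (7.9671, 0) (26.5276, 0)]  |A|=227.7273
11. canonical 6-gon: [(29.2404, 8.4253) (29.1017, 8.8013) (27.2013, 12.1082) (13.2755, 13.9111) (7.9671, 0) (26.5276, 0)]
12. shoelace: 227.7273

Area of P0's cell: 227.7273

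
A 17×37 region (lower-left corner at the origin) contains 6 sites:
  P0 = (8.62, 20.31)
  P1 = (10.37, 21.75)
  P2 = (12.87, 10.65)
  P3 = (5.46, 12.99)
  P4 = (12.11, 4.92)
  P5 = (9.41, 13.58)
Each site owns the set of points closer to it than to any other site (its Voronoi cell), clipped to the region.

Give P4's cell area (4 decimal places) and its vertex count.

1. box [0,17]×[0,37]: [(0, 0) (17, 0) (17, 37) (0, 37)]
2. ⊥bis P4·P0 via (10.365,12.615): [(0, 10.2645) (0, 0) (17, 0) (17, 14.1196)]  |A|=207.2652
3. ⊥bis P4·P1 via (11.24,13.335): [(15.4673, 13.772) (0, 10.2645) (0, 0) (17, 0) (17, 13.9305)]  |A|=207.1203
4. ⊥bis P4·P2 via (12.49,7.785): [(0, 9.4416) (0, 0) (17, 0) (17, 7.1868)]  |A|=141.3416
5. ⊥bis P4·P3 via (8.785,8.955): [(8.0757, 8.3705) (0, 1.7158) (0, 0) (17, 0) (17, 7.1868)]  |A|=110.1461
6. ⊥bis P4·P5 via (10.76,9.25): [(8.0757, 8.3705) (0, 1.7158) (0, 0) (17, 0) (17, 7.1868)]  |A|=110.1461
7. canonical 5-gon: [(8.0757, 8.3705) (0, 1.7158) (0, 0) (17, 0) (17, 7.1868)]
8. shoelace: 110.1461

Area of P4's cell: 110.1461 (5 vertices)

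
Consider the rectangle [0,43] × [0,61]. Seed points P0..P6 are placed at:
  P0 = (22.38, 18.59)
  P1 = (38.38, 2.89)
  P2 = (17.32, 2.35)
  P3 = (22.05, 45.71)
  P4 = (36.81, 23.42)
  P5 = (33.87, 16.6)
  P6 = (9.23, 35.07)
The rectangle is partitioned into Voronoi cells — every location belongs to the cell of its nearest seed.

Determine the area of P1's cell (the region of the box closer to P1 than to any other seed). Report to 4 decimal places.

1. box [0,43]×[0,61]: [(0, 0) (43, 0) (43, 61) (0, 61)]
2. ⊥bis P1·P0 via (30.38,10.74): [(19.8414, 0) (43, 0) (43, 23.6011)]  |A|=273.2851
3. ⊥bis P1·P2 via (27.85,2.62): [(27.7115, 8.0205) (27.9172, 0) (43, 0) (43, 23.6011)]  |A|=240.8989
4. ⊥bis P1·P3 via (30.215,24.3): [(27.7115, 8.0205) (27.9172, 0) (43, 0) (43, 23.6011)]  |A|=240.8989
5. ⊥bis P1·P4 via (37.595,13.155): [(32.3566, 12.7544) (27.7115, 8.0205) (27.9172, 0) (43, 0) (43, 13.5683)]  |A|=187.5075
6. ⊥bis P1·P5 via (36.125,9.745): [(27.738, 6.9861) (27.9172, 0) (43, 0) (43, 12.0066)]  |A|=144.3066
7. ⊥bis P1·P6 via (23.805,18.98): [(27.738, 6.9861) (27.9172, 0) (43, 0) (43, 12.0066)]  |A|=144.3066
8. canonical 4-gon: [(27.738, 6.9861) (27.9172, 0) (43, 0) (43, 12.0066)]
9. shoelace: 144.3066

Area of P1's cell: 144.3066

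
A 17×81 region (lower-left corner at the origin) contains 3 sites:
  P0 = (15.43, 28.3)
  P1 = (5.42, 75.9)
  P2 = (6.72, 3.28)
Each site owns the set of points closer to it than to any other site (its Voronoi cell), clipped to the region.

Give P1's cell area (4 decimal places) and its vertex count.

Area of P1's cell: 498.1819 (4 vertices)

1. box [0,17]×[0,81]: [(0, 0) (17, 0) (17, 81) (0, 81)]
2. ⊥bis P1·P0 via (10.425,52.1): [(0, 49.9077) (17, 53.4827) (17, 81) (0, 81)]  |A|=498.1819
3. ⊥bis P1·P2 via (6.07,39.59): [(0, 49.9077) (17, 53.4827) (17, 81) (0, 81)]  |A|=498.1819
4. canonical 4-gon: [(0, 49.9077) (17, 53.4827) (17, 81) (0, 81)]
5. shoelace: 498.1819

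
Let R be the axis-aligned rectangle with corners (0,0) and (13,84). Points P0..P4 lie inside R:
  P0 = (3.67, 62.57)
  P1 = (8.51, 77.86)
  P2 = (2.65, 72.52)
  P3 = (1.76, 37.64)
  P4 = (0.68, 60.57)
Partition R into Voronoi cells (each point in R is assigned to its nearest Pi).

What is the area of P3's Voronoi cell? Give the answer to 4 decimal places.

1. box [0,13]×[0,84]: [(0, 0) (13, 0) (13, 84) (0, 84)]
2. ⊥bis P3·P0 via (2.715,50.105): [(0, 50.313) (0, 0) (13, 0) (13, 49.317)]  |A|=647.5952
3. ⊥bis P3·P1 via (5.135,57.75): [(0, 50.313) (0, 0) (13, 0) (13, 49.317)]  |A|=647.5952
4. ⊥bis P3·P2 via (2.205,55.08): [(0, 50.313) (0, 0) (13, 0) (13, 49.317)]  |A|=647.5952
5. ⊥bis P3·P4 via (1.22,49.105): [(10.229, 49.5293) (0, 49.0475) (0, 0) (13, 0) (13, 49.317)]  |A|=641.123
6. canonical 5-gon: [(10.229, 49.5293) (0, 49.0475) (0, 0) (13, 0) (13, 49.317)]
7. shoelace: 641.123

Area of P3's cell: 641.1230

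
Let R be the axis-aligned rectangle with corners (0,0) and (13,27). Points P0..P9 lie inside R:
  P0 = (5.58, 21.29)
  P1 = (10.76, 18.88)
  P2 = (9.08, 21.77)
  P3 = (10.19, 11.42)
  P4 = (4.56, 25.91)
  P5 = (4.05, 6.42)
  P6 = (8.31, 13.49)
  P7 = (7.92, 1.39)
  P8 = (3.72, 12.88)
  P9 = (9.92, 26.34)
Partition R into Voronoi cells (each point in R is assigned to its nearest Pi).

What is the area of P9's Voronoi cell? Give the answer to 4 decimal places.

Area of P9's cell: 17.5389

1. box [0,13]×[0,27]: [(0, 0) (13, 0) (13, 27) (0, 27)]
2. ⊥bis P9·P0 via (7.75,23.815): [(13, 19.3031) (13, 27) (4.044, 27)]  |A|=34.4668
3. ⊥bis P9·P1 via (10.34,22.61): [(9.2897, 22.4917) (13, 22.9095) (13, 27) (4.044, 27)]  |A|=27.7765
4. ⊥bis P9·P2 via (9.5,24.055): [(6.9186, 24.5295) (13, 23.4117) (13, 27) (4.044, 27)]  |A|=21.974
5. ⊥bis P9·P3 via (10.055,18.88): [(6.9186, 24.5295) (13, 23.4117) (13, 27) (4.044, 27)]  |A|=21.974
6. ⊥bis P9·P4 via (7.24,26.125): [(7.3747, 24.4456) (13, 23.4117) (13, 27) (7.1698, 27)]  |A|=17.5389
7. ⊥bis P9·P5 via (6.985,16.38): [(7.3747, 24.4456) (13, 23.4117) (13, 27) (7.1698, 27)]  |A|=17.5389
8. ⊥bis P9·P6 via (9.115,19.915): [(7.3747, 24.4456) (13, 23.4117) (13, 27) (7.1698, 27)]  |A|=17.5389
9. ⊥bis P9·P7 via (8.92,13.865): [(7.3747, 24.4456) (13, 23.4117) (13, 27) (7.1698, 27)]  |A|=17.5389
10. ⊥bis P9·P8 via (6.82,19.61): [(7.3747, 24.4456) (13, 23.4117) (13, 27) (7.1698, 27)]  |A|=17.5389
11. canonical 4-gon: [(7.3747, 24.4456) (13, 23.4117) (13, 27) (7.1698, 27)]
12. shoelace: 17.5389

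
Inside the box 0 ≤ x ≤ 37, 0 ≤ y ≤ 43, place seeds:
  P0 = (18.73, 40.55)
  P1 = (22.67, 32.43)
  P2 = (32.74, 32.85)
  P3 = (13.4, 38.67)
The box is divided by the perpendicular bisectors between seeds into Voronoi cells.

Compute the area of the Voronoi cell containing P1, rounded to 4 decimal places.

1. box [0,37]×[0,43]: [(0, 0) (37, 0) (37, 43) (0, 43)]
2. ⊥bis P1·P0 via (20.7,36.49): [(0, 26.4459) (0, 0) (37, 0) (37, 43) (34.1165, 43)]  |A|=1308.6158
3. ⊥bis P1·P2 via (27.705,32.64): [(27.4087, 39.7452) (0, 26.4459) (0, 0) (29.0664, 0)]  |A|=940.0472
4. ⊥bis P1·P3 via (18.035,35.55): [(27.4087, 39.7452) (17.682, 35.0256) (0, 8.7576) (0, 0) (29.0664, 0)]  |A|=783.6649
5. canonical 5-gon: [(27.4087, 39.7452) (17.682, 35.0256) (0, 8.7576) (0, 0) (29.0664, 0)]
6. shoelace: 783.6649

Area of P1's cell: 783.6649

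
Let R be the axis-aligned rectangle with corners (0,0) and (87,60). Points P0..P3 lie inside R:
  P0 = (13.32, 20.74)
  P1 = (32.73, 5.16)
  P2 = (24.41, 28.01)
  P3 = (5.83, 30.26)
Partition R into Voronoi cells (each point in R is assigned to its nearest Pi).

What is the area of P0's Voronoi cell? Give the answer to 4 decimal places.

1. box [0,87]×[0,60]: [(0, 0) (87, 0) (87, 60) (0, 60)]
2. ⊥bis P0·P1 via (23.025,12.95): [(0, 0) (12.6303, 0) (60.791, 60) (0, 60)]  |A|=2202.6406
3. ⊥bis P0·P2 via (18.865,24.375): [(0, 53.1526) (0, 0) (12.6303, 0) (24.8578, 15.2333)]  |A|=756.8281
4. ⊥bis P0·P3 via (9.575,25.5): [(15.2174, 29.9392) (0, 17.9667) (0, 0) (12.6303, 0) (24.8578, 15.2333)]  |A|=489.1099
5. canonical 5-gon: [(15.2174, 29.9392) (0, 17.9667) (0, 0) (12.6303, 0) (24.8578, 15.2333)]
6. shoelace: 489.1099

Area of P0's cell: 489.1099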